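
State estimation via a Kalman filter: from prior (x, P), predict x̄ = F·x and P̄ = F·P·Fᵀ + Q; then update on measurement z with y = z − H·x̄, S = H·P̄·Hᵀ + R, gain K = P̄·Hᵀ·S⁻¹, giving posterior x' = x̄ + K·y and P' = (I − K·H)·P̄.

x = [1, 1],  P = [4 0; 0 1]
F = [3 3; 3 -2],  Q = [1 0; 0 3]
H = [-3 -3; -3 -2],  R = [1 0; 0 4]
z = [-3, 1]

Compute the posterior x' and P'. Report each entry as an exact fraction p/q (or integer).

x' = [-2949/4004, 12829/8008]
P' = [5413/2002 -11289/4004; -11289/4004 24341/8008]

x̄ = F·x = [6, 1]
P̄ = F·P·Fᵀ + Q = [46 30; 30 43]
y = z − H·x̄ = [18, 21]
S = H·P̄·Hᵀ + R = [1342 1122; 1122 950]
K = P̄·Hᵀ·S⁻¹ = [1389/4004 -225/364; -5289/8008 433/728]
x' = x̄ + K·y = [-2949/4004, 12829/8008]
P' = (I − K·H)·P̄ = [5413/2002 -11289/4004; -11289/4004 24341/8008]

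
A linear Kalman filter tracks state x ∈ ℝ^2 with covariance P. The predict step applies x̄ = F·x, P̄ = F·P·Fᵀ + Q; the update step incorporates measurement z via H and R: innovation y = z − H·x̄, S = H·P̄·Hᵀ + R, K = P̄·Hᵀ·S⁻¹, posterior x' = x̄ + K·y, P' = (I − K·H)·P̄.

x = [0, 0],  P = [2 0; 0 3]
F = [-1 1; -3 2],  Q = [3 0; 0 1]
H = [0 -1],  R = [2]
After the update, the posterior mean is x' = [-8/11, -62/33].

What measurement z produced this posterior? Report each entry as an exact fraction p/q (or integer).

z = [2]

x̄ = F·x = [0, 0]
P̄ = F·P·Fᵀ + Q = [8 12; 12 31]
S = H·P̄·Hᵀ + R = [33]
K = P̄·Hᵀ·S⁻¹ = [-4/11; -31/33]
x' − x̄ = [-8/11, -62/33] = K·y
y = (KᵀK)⁻¹·Kᵀ·(x' − x̄) = [2]
z = y + H·x̄ = [2] + [0] = [2]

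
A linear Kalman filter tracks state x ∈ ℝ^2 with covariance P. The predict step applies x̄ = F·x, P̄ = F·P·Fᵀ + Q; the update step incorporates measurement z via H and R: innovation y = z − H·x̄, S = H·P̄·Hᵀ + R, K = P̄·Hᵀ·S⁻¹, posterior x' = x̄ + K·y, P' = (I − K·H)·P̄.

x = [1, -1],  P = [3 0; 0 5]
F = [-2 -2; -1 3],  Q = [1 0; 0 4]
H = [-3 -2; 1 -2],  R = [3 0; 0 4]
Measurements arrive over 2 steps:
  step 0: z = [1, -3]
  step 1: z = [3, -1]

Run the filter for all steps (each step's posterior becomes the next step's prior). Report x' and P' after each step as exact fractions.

step 0: x' = [-4365/4403, 244/259], P' = [32316/74851 -72/259; -72/259 156/259]
step 1: x' = [-153777951/176994569, 15659667/176994569], P' = [67306708/176994569 -43058664/176994569; -43058664/176994569 100453020/176994569]

step 0: x̄ = F·x = [0, -4]
step 0: P̄ = F·P·Fᵀ + Q = [33 -24; -24 52]
step 0: y = z − H·x̄ = [-7, -11]
step 0: S = H·P̄·Hᵀ + R = [220 13; 13 341]
step 0: K = P̄·Hᵀ·S⁻¹ = [-18444/74851 18483/74851; -32/259 -96/259]
step 0: x' = x̄ + K·y = [-4365/4403, 244/259]
step 0: P' = (I − K·H)·P̄ = [32316/74851 -72/259; -72/259 156/259]
step 1: x̄ = F·x = [62/629, 16809/4403]
step 1: P̄ = F·P·Fᵀ + Q = [31141/10693 -17520/10693; -17520/10693 862324/74851]
step 1: y = z − H·x̄ = [48129/4403, 1693/259]
step 1: S = H·P̄·Hᵀ + R = [4164052/74851 7975/259; 7975/259 15423/259]
step 1: K = P̄·Hᵀ·S⁻¹ = [-38600932/176994569 1322621/6103261; -23910016/176994569 -2103144/6103261]
step 1: x' = x̄ + K·y = [-153777951/176994569, 15659667/176994569]
step 1: P' = (I − K·H)·P̄ = [67306708/176994569 -43058664/176994569; -43058664/176994569 100453020/176994569]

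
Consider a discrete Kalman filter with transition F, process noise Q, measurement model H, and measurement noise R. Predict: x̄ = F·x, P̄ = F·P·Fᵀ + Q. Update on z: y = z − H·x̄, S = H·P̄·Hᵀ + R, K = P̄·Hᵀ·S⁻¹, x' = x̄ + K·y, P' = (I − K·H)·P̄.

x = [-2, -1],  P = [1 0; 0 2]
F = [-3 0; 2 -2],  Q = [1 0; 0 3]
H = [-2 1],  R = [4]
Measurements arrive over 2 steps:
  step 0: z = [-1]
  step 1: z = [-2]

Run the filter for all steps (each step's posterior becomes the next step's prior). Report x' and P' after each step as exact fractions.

step 0: x' = [160/83, 185/83], P' = [154/83 204/83; 204/83 516/83]
step 1: x' = [-2264/6305, -12834/6305], P' = [27747/6305 44942/6305; 44942/6305 92672/6305]

step 0: x̄ = F·x = [6, -2]
step 0: P̄ = F·P·Fᵀ + Q = [10 -6; -6 15]
step 0: y = z − H·x̄ = [13]
step 0: S = H·P̄·Hᵀ + R = [83]
step 0: K = P̄·Hᵀ·S⁻¹ = [-26/83; 27/83]
step 0: x' = x̄ + K·y = [160/83, 185/83]
step 0: P' = (I − K·H)·P̄ = [154/83 204/83; 204/83 516/83]
step 1: x̄ = F·x = [-480/83, -50/83]
step 1: P̄ = F·P·Fᵀ + Q = [1469/83 300/83; 300/83 1297/83]
step 1: y = z − H·x̄ = [-1076/83]
step 1: S = H·P̄·Hᵀ + R = [6305/83]
step 1: K = P̄·Hᵀ·S⁻¹ = [-2638/6305; 697/6305]
step 1: x' = x̄ + K·y = [-2264/6305, -12834/6305]
step 1: P' = (I − K·H)·P̄ = [27747/6305 44942/6305; 44942/6305 92672/6305]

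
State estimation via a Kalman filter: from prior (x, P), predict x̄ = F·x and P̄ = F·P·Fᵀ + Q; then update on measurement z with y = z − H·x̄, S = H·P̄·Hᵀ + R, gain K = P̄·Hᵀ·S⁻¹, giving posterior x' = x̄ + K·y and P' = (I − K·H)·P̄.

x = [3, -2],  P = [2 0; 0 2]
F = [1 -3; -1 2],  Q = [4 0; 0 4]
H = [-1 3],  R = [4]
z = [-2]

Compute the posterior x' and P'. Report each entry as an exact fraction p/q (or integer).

x' = [21/17, -7/17]
P' = [678/119 26/17; 26/17 14/17]

x̄ = F·x = [9, -7]
P̄ = F·P·Fᵀ + Q = [24 -14; -14 14]
y = z − H·x̄ = [28]
S = H·P̄·Hᵀ + R = [238]
K = P̄·Hᵀ·S⁻¹ = [-33/119; 4/17]
x' = x̄ + K·y = [21/17, -7/17]
P' = (I − K·H)·P̄ = [678/119 26/17; 26/17 14/17]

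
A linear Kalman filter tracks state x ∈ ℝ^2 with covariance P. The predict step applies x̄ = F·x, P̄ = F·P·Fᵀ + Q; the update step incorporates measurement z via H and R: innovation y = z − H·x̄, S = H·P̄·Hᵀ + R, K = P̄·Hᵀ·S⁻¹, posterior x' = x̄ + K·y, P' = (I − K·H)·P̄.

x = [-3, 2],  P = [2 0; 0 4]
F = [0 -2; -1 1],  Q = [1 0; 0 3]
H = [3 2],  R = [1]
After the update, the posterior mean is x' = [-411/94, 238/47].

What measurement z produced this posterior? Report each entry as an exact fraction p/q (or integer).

x̄ = F·x = [-4, 5]
P̄ = F·P·Fᵀ + Q = [17 -8; -8 9]
S = H·P̄·Hᵀ + R = [94]
K = P̄·Hᵀ·S⁻¹ = [35/94; -3/47]
x' − x̄ = [-35/94, 3/47] = K·y
y = (KᵀK)⁻¹·Kᵀ·(x' − x̄) = [-1]
z = y + H·x̄ = [-1] + [-2] = [-3]

z = [-3]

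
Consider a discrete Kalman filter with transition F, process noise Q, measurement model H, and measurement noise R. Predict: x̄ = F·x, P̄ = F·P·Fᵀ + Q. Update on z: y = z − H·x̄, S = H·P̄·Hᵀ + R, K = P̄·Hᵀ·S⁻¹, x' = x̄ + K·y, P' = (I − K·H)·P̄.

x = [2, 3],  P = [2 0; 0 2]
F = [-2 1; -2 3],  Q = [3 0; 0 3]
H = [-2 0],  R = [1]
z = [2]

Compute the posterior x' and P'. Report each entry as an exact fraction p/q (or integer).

x̄ = F·x = [-1, 5]
P̄ = F·P·Fᵀ + Q = [13 14; 14 29]
y = z − H·x̄ = [0]
S = H·P̄·Hᵀ + R = [53]
K = P̄·Hᵀ·S⁻¹ = [-26/53; -28/53]
x' = x̄ + K·y = [-1, 5]
P' = (I − K·H)·P̄ = [13/53 14/53; 14/53 753/53]

x' = [-1, 5]
P' = [13/53 14/53; 14/53 753/53]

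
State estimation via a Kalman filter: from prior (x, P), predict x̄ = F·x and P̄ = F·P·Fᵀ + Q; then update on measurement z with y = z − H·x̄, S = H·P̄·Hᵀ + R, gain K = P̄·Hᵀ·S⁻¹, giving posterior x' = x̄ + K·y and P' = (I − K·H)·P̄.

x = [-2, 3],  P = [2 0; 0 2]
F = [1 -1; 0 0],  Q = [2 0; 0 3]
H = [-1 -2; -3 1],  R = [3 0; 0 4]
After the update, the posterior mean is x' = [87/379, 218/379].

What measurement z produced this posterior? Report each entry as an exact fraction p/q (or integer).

z = [-2, -1]

x̄ = F·x = [-5, 0]
P̄ = F·P·Fᵀ + Q = [6 0; 0 3]
S = H·P̄·Hᵀ + R = [21 12; 12 61]
K = P̄·Hᵀ·S⁻¹ = [-50/379 -102/379; -134/379 45/379]
x' − x̄ = [1982/379, 218/379] = K·y
y = (KᵀK)⁻¹·Kᵀ·(x' − x̄) = [-7, -16]
z = y + H·x̄ = [-7, -16] + [5, 15] = [-2, -1]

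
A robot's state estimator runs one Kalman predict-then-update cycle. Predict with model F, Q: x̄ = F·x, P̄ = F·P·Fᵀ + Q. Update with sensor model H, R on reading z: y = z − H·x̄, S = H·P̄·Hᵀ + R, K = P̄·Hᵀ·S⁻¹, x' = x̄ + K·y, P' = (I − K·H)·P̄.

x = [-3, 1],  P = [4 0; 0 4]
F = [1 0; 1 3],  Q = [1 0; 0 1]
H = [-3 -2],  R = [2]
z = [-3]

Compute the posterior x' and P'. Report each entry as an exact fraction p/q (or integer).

x' = [-501/259, 1128/259]
P' = [766/259 -1126/259; -1126/259 1783/259]

x̄ = F·x = [-3, 0]
P̄ = F·P·Fᵀ + Q = [5 4; 4 41]
y = z − H·x̄ = [-12]
S = H·P̄·Hᵀ + R = [259]
K = P̄·Hᵀ·S⁻¹ = [-23/259; -94/259]
x' = x̄ + K·y = [-501/259, 1128/259]
P' = (I − K·H)·P̄ = [766/259 -1126/259; -1126/259 1783/259]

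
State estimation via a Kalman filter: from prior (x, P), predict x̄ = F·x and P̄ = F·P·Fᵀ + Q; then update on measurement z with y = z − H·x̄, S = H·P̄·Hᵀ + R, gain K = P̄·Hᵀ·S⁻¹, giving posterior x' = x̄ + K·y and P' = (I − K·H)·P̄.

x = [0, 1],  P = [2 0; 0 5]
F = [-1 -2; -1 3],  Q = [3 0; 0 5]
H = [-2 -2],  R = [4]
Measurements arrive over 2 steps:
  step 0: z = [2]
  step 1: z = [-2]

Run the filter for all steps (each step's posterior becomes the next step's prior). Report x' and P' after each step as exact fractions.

step 0: x̄ = F·x = [-2, 3]
step 0: P̄ = F·P·Fᵀ + Q = [25 -28; -28 52]
step 0: y = z − H·x̄ = [4]
step 0: S = H·P̄·Hᵀ + R = [88]
step 0: K = P̄·Hᵀ·S⁻¹ = [3/44; -6/11]
step 0: x' = x̄ + K·y = [-19/11, 9/11]
step 0: P' = (I − K·H)·P̄ = [541/22 -272/11; -272/11 284/11]
step 1: x̄ = F·x = [1/11, 46/11]
step 1: P̄ = F·P·Fᵀ + Q = [703/22 -2323/22; -2323/22 9027/22]
step 1: y = z − H·x̄ = [72/11]
step 1: S = H·P̄·Hᵀ + R = [10212/11]
step 1: K = P̄·Hᵀ·S⁻¹ = [135/851; -1676/2553]
step 1: x' = x̄ + K·y = [961/851, -98/851]
step 1: P' = (I − K·H)·P̄ = [14623/1702 -15163/1702; -15163/1702 52193/5106]

step 0: x' = [-19/11, 9/11], P' = [541/22 -272/11; -272/11 284/11]
step 1: x' = [961/851, -98/851], P' = [14623/1702 -15163/1702; -15163/1702 52193/5106]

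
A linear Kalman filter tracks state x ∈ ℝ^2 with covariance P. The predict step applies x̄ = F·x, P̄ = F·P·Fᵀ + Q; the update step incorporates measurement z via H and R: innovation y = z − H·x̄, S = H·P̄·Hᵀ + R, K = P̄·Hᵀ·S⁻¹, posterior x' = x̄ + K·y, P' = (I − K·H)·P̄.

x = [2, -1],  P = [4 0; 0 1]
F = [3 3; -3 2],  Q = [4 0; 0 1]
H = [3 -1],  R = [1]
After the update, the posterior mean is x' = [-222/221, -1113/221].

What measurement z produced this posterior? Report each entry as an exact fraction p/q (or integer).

x̄ = F·x = [3, -8]
P̄ = F·P·Fᵀ + Q = [49 -30; -30 41]
S = H·P̄·Hᵀ + R = [663]
K = P̄·Hᵀ·S⁻¹ = [59/221; -131/663]
x' − x̄ = [-885/221, 655/221] = K·y
y = (KᵀK)⁻¹·Kᵀ·(x' − x̄) = [-15]
z = y + H·x̄ = [-15] + [17] = [2]

z = [2]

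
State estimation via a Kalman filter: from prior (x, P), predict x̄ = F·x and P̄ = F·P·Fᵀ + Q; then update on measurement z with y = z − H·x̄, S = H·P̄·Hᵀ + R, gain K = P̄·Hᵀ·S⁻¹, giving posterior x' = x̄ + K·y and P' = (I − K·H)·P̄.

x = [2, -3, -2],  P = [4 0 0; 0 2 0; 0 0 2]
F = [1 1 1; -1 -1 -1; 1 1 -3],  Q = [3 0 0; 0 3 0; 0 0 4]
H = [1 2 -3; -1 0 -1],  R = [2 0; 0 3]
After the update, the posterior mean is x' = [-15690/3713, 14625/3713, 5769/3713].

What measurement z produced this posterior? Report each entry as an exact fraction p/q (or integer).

x̄ = F·x = [-3, 3, 5]
P̄ = F·P·Fᵀ + Q = [11 -8 0; -8 11 0; 0 0 28]
S = H·P̄·Hᵀ + R = [277 89; 89 42]
K = P̄·Hᵀ·S⁻¹ = [769/3713 -2602/3713; -124/3713 970/3713; -1036/3713 -280/3713]
x' − x̄ = [-4551/3713, 3486/3713, -12796/3713] = K·y
y = (KᵀK)⁻¹·Kᵀ·(x' − x̄) = [11, 5]
z = y + H·x̄ = [11, 5] + [-12, -2] = [-1, 3]

z = [-1, 3]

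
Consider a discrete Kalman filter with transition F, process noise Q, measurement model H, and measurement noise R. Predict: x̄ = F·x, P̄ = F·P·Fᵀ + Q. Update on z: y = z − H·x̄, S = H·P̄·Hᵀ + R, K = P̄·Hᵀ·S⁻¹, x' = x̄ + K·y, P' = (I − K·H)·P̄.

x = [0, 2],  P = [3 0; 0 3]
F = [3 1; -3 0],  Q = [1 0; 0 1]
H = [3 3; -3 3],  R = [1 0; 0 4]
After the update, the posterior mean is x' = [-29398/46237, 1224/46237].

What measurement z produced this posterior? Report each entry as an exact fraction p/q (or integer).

x̄ = F·x = [2, 0]
P̄ = F·P·Fᵀ + Q = [31 -27; -27 28]
S = H·P̄·Hᵀ + R = [46 -27; -27 1021]
K = P̄·Hᵀ·S⁻¹ = [7554/46237 -7680/46237; 7518/46237 7671/46237]
x' − x̄ = [-121872/46237, 1224/46237] = K·y
y = (KᵀK)⁻¹·Kᵀ·(x' − x̄) = [-8, 8]
z = y + H·x̄ = [-8, 8] + [6, -6] = [-2, 2]

z = [-2, 2]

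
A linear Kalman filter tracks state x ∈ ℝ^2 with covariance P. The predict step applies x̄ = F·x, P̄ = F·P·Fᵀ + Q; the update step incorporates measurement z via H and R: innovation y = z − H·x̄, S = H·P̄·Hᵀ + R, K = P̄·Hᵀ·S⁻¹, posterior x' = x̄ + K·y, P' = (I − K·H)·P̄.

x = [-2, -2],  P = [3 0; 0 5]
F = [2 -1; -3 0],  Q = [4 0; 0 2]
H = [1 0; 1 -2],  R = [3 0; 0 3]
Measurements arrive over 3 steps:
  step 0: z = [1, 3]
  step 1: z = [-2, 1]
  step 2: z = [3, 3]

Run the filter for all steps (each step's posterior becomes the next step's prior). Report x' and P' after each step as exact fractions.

step 0: x' = [946/613, -328/613], P' = [1203/613 516/613; 516/613 657/613]
step 1: x' = [-295999/504203, -392244/504203], P' = [805317/504203 325272/504203; 325272/504203 484779/504203]
step 2: x' = [741987522/348076717, -151348839/348076717], P' = [554776311/348076717 222785412/348076717; 222785412/348076717 331796517/348076717]

step 0: x̄ = F·x = [-2, 6]
step 0: P̄ = F·P·Fᵀ + Q = [21 -18; -18 29]
step 0: y = z − H·x̄ = [3, 17]
step 0: S = H·P̄·Hᵀ + R = [24 57; 57 212]
step 0: K = P̄·Hᵀ·S⁻¹ = [401/613 57/613; 172/613 -266/613]
step 0: x' = x̄ + K·y = [946/613, -328/613]
step 0: P' = (I − K·H)·P̄ = [1203/613 516/613; 516/613 657/613]
step 1: x̄ = F·x = [2220/613, -2838/613]
step 1: P̄ = F·P·Fᵀ + Q = [5857/613 -5670/613; -5670/613 12053/613]
step 1: y = z − H·x̄ = [-3446/613, -7283/613]
step 1: S = H·P̄·Hᵀ + R = [7696/613 17197/613; 17197/613 78588/613]
step 1: K = P̄·Hᵀ·S⁻¹ = [268439/504203 51591/504203; 108424/504203 -214762/504203]
step 1: x' = x̄ + K·y = [-295999/504203, -392244/504203]
step 1: P' = (I − K·H)·P̄ = [805317/504203 325272/504203; 325272/504203 484779/504203]
step 2: x̄ = F·x = [-199754/504203, 887997/504203]
step 2: P̄ = F·P·Fᵀ + Q = [4421771/504203 -3856086/504203; -3856086/504203 8256259/504203]
step 2: y = z − H·x̄ = [1712363/504203, 3488357/504203]
step 2: S = H·P̄·Hᵀ + R = [5934380/504203 12133943/504203; 12133943/504203 54383760/504203]
step 2: K = P̄·Hᵀ·S⁻¹ = [184925437/348076717 36401829/348076717; 74261804/348076717 -146935874/348076717]
step 2: x' = x̄ + K·y = [741987522/348076717, -151348839/348076717]
step 2: P' = (I − K·H)·P̄ = [554776311/348076717 222785412/348076717; 222785412/348076717 331796517/348076717]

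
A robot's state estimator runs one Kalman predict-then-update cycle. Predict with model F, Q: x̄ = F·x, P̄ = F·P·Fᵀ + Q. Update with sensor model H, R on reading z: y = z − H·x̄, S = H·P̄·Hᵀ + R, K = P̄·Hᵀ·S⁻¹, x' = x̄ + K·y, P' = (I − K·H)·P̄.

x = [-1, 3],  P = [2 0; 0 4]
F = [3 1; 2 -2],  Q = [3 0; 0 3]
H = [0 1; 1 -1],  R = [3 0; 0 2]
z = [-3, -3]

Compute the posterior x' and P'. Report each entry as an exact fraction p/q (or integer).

x̄ = F·x = [0, -8]
P̄ = F·P·Fᵀ + Q = [25 4; 4 27]
y = z − H·x̄ = [5, -11]
S = H·P̄·Hᵀ + R = [30 -23; -23 46]
K = P̄·Hᵀ·S⁻¹ = [29/37 722/851; 31/37 -3/37]
x' = x̄ + K·y = [-4607/851, -108/37]
P' = (I − K·H)·P̄ = [3445/851 87/37; 87/37 93/37]

x' = [-4607/851, -108/37]
P' = [3445/851 87/37; 87/37 93/37]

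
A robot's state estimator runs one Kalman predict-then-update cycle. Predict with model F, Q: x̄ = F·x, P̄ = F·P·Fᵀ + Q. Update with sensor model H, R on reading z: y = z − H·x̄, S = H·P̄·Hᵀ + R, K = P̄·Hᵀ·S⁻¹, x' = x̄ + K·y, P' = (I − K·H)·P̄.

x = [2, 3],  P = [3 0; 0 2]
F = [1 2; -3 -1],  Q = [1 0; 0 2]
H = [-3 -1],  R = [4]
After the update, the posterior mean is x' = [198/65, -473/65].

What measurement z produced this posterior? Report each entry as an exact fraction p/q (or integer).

z = [-1]

x̄ = F·x = [8, -9]
P̄ = F·P·Fᵀ + Q = [12 -13; -13 31]
S = H·P̄·Hᵀ + R = [65]
K = P̄·Hᵀ·S⁻¹ = [-23/65; 8/65]
x' − x̄ = [-322/65, 112/65] = K·y
y = (KᵀK)⁻¹·Kᵀ·(x' − x̄) = [14]
z = y + H·x̄ = [14] + [-15] = [-1]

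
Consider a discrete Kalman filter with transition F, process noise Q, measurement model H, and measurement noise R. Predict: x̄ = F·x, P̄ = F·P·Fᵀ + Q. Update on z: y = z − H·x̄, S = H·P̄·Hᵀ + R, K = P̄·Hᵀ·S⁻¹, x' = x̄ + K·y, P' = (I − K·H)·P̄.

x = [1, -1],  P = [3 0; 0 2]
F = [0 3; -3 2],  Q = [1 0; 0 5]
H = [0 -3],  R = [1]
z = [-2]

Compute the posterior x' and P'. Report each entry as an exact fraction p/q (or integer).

x' = [-471/361, 235/361]
P' = [5563/361 12/361; 12/361 40/361]

x̄ = F·x = [-3, -5]
P̄ = F·P·Fᵀ + Q = [19 12; 12 40]
y = z − H·x̄ = [-17]
S = H·P̄·Hᵀ + R = [361]
K = P̄·Hᵀ·S⁻¹ = [-36/361; -120/361]
x' = x̄ + K·y = [-471/361, 235/361]
P' = (I − K·H)·P̄ = [5563/361 12/361; 12/361 40/361]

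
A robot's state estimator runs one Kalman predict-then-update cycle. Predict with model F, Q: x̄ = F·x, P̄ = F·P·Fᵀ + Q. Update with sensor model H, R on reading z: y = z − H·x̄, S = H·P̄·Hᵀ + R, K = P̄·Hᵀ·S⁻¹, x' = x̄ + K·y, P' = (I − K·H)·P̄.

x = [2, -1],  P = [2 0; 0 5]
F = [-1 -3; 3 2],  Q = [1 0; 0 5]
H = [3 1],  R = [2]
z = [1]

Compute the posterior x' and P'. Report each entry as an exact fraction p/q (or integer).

x̄ = F·x = [1, 4]
P̄ = F·P·Fᵀ + Q = [48 -36; -36 43]
y = z − H·x̄ = [-6]
S = H·P̄·Hᵀ + R = [261]
K = P̄·Hᵀ·S⁻¹ = [12/29; -65/261]
x' = x̄ + K·y = [-43/29, 478/87]
P' = (I − K·H)·P̄ = [96/29 -264/29; -264/29 6998/261]

x' = [-43/29, 478/87]
P' = [96/29 -264/29; -264/29 6998/261]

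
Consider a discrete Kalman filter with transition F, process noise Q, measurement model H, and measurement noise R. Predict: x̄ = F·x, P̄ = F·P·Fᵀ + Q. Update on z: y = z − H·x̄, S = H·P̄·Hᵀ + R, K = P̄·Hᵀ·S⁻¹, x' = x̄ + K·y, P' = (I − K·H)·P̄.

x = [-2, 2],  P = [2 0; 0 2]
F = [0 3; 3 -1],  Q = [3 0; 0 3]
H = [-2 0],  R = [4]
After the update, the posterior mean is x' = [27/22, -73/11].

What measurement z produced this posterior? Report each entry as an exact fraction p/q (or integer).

x̄ = F·x = [6, -8]
P̄ = F·P·Fᵀ + Q = [21 -6; -6 23]
S = H·P̄·Hᵀ + R = [88]
K = P̄·Hᵀ·S⁻¹ = [-21/44; 3/22]
x' − x̄ = [-105/22, 15/11] = K·y
y = (KᵀK)⁻¹·Kᵀ·(x' − x̄) = [10]
z = y + H·x̄ = [10] + [-12] = [-2]

z = [-2]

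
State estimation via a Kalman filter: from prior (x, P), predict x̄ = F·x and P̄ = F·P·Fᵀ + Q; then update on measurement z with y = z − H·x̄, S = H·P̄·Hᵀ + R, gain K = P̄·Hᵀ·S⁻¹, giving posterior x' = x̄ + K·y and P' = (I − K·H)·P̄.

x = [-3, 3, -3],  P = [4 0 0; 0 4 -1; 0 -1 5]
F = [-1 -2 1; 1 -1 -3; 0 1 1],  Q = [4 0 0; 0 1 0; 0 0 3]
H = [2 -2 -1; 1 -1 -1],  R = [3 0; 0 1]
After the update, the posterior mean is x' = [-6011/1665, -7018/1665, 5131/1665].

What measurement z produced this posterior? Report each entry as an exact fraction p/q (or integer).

x̄ = F·x = [-6, 3, 0]
P̄ = F·P·Fᵀ + Q = [33 -16 -2; -16 48 -15; -2 -15 10]
S = H·P̄·Hᵀ + R = [413 197; 197 98]
K = P̄·Hᵀ·S⁻¹ = [-247/1665 1363/1665; -1421/1665 2024/1665; 977/1665 -1913/1665]
x' − x̄ = [3979/1665, -12013/1665, 5131/1665] = K·y
y = (KᵀK)⁻¹·Kᵀ·(x' − x̄) = [17, 6]
z = y + H·x̄ = [17, 6] + [-18, -9] = [-1, -3]

z = [-1, -3]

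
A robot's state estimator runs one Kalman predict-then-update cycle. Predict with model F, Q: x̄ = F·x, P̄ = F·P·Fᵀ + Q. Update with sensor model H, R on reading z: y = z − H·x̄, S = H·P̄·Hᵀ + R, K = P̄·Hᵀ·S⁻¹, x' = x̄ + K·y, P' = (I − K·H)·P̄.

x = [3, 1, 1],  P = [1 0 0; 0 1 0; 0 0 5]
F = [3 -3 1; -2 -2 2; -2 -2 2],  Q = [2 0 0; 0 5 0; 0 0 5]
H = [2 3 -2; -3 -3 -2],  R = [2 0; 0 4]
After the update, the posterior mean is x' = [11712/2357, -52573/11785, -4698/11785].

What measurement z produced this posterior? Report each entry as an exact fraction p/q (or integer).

x̄ = F·x = [7, -6, -6]
P̄ = F·P·Fᵀ + Q = [25 10 10; 10 33 28; 10 28 33]
S = H·P̄·Hᵀ + R = [235 -445; -445 1294]
K = P̄·Hᵀ·S⁻¹ = [4403/21213 -535/21213; -803/106065 -3088/21213; -30928/106065 -5078/21213]
x' − x̄ = [-4787/2357, 18137/11785, 66012/11785] = K·y
y = (KᵀK)⁻¹·Kᵀ·(x' − x̄) = [-11, -10]
z = y + H·x̄ = [-11, -10] + [8, 9] = [-3, -1]

z = [-3, -1]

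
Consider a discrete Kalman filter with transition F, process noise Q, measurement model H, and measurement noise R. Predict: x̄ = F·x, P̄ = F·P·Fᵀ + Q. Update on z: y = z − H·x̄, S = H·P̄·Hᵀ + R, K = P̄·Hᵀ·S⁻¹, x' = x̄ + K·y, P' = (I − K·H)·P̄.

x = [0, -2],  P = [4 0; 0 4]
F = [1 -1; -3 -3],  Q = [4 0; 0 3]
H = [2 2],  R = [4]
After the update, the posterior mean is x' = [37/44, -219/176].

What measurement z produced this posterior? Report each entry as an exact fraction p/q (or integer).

z = [-1]

x̄ = F·x = [2, 6]
P̄ = F·P·Fᵀ + Q = [12 0; 0 75]
S = H·P̄·Hᵀ + R = [352]
K = P̄·Hᵀ·S⁻¹ = [3/44; 75/176]
x' − x̄ = [-51/44, -1275/176] = K·y
y = (KᵀK)⁻¹·Kᵀ·(x' − x̄) = [-17]
z = y + H·x̄ = [-17] + [16] = [-1]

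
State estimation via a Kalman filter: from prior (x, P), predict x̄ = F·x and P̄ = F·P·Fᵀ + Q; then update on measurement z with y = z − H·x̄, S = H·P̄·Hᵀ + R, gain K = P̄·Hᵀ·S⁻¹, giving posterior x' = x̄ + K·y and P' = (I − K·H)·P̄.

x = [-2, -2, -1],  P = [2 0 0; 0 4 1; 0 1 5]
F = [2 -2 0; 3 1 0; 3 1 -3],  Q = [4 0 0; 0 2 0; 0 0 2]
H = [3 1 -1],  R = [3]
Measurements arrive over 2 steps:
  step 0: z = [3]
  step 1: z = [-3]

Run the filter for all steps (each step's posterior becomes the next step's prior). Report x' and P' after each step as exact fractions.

step 0: x' = [117/67, -1021/134, -356/67], P' = [355/67 -127/134 943/67; -127/134 6143/268 2665/134; 943/67 2665/134 4172/67]
step 1: x' = [437135/49523, -692375/99046, 2218879/99046], P' = [2325091/49523 -4589615/99046 9292891/99046; -4589615/99046 9930399/198092 -17670627/198092; 9292891/99046 -17670627/198092 38208213/198092]

step 0: x̄ = F·x = [0, -8, -5]
step 0: P̄ = F·P·Fᵀ + Q = [28 4 10; 4 24 19; 10 19 63]
step 0: y = z − H·x̄ = [6]
step 0: S = H·P̄·Hᵀ + R = [268]
step 0: K = P̄·Hᵀ·S⁻¹ = [39/134; 17/268; -7/134]
step 0: x' = x̄ + K·y = [117/67, -1021/134, -356/67]
step 0: P' = (I − K·H)·P̄ = [355/67 -127/134 943/67; -127/134 6143/268 2665/134; 943/67 2665/134 4172/67]
step 1: x̄ = F·x = [1255/67, -319/134, 1817/134]
step 1: P̄ = F·P·Fᵀ + Q = [8339/67 -1375/134 3299/134; -1375/134 17935/268 -32539/268; 3299/134 -32539/268 68251/268]
step 1: y = z − H·x̄ = [-2898/67]
step 1: S = H·P̄·Hᵀ + R = [99046/67]
step 1: K = P̄·Hᵀ·S⁻¹ = [11340/49523; 5278/49523; -20249/99046]
step 1: x' = x̄ + K·y = [437135/49523, -692375/99046, 2218879/99046]
step 1: P' = (I − K·H)·P̄ = [2325091/49523 -4589615/99046 9292891/99046; -4589615/99046 9930399/198092 -17670627/198092; 9292891/99046 -17670627/198092 38208213/198092]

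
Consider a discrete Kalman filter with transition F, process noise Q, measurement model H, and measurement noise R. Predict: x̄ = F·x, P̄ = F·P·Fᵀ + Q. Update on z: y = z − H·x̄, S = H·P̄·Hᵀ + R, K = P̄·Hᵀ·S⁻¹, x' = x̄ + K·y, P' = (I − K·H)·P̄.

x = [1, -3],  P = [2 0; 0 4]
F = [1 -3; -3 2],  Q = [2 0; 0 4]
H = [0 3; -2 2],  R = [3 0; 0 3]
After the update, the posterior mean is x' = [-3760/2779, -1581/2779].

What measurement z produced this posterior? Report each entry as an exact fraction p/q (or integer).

x̄ = F·x = [10, -9]
P̄ = F·P·Fᵀ + Q = [40 -30; -30 38]
S = H·P̄·Hᵀ + R = [345 408; 408 555]
K = P̄·Hᵀ·S⁻¹ = [2390/8337 -3860/8337; 2594/8337 136/8337]
x' − x̄ = [-31550/2779, 23430/2779] = K·y
y = (KᵀK)⁻¹·Kᵀ·(x' − x̄) = [25, 40]
z = y + H·x̄ = [25, 40] + [-27, -38] = [-2, 2]

z = [-2, 2]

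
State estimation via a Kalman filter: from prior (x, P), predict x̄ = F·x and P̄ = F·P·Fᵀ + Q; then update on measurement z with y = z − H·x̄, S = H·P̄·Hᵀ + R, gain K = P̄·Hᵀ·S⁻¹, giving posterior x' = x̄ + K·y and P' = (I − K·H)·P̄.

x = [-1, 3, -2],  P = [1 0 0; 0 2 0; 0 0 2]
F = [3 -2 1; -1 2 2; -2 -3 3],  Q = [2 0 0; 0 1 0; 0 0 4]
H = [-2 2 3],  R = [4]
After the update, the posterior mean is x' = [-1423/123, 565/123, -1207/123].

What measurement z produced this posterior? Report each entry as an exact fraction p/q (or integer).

z = [3]

x̄ = F·x = [-11, 3, -13]
P̄ = F·P·Fᵀ + Q = [21 -7 12; -7 18 2; 12 2 44]
S = H·P̄·Hᵀ + R = [492]
K = P̄·Hᵀ·S⁻¹ = [-5/123; 14/123; 28/123]
x' − x̄ = [-70/123, 196/123, 392/123] = K·y
y = (KᵀK)⁻¹·Kᵀ·(x' − x̄) = [14]
z = y + H·x̄ = [14] + [-11] = [3]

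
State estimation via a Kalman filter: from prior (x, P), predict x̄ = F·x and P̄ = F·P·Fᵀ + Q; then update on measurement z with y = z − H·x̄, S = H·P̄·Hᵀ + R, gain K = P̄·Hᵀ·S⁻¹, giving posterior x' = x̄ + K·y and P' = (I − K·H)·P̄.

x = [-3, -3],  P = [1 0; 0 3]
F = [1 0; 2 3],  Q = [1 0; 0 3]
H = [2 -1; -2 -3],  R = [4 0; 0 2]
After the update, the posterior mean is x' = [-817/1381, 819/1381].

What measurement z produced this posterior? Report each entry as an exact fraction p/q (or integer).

z = [-1, -1]

x̄ = F·x = [-3, -15]
P̄ = F·P·Fᵀ + Q = [2 2; 2 34]
S = H·P̄·Hᵀ + R = [38 86; 86 340]
K = P̄·Hᵀ·S⁻¹ = [385/1381 -138/1381; -271/1381 -362/1381]
x' − x̄ = [3326/1381, 21534/1381] = K·y
y = (KᵀK)⁻¹·Kᵀ·(x' − x̄) = [-10, -52]
z = y + H·x̄ = [-10, -52] + [9, 51] = [-1, -1]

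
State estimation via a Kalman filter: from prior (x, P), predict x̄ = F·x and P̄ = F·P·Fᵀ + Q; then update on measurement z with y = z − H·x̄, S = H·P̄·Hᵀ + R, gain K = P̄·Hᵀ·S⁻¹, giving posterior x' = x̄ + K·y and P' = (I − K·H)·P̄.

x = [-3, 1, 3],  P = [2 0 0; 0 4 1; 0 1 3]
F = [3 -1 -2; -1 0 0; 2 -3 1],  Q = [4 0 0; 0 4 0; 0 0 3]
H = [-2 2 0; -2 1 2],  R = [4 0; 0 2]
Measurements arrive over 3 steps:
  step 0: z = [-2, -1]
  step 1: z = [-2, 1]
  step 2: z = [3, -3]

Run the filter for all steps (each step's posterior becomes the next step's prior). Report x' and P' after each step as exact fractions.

step 0: x̄ = F·x = [-16, 3, -6]
step 0: P̄ = F·P·Fᵀ + Q = [42 -6 23; -6 6 -4; 23 -4 44]
step 0: y = z − H·x̄ = [-40, -24]
step 0: S = H·P̄·Hᵀ + R = [244 108; 108 176]
step 0: K = P̄·Hᵀ·S⁻¹ = [-33/85 -1/85; 393/3910 -19/3910; -1701/3910 944/1955]
step 0: x' = x̄ + K·y = [-16/85, -1767/1955, -366/1955]
step 0: P' = (I − K·H)·P̄ = [358/85 292/85 211/85; 292/85 7109/1955 3152/1955; 211/85 3152/1955 4221/1955]
step 1: x̄ = F·x = [279/391, 16/85, 247/115]
step 1: P̄ = F·P·Fᵀ + Q = [3999/391 -72/17 -8/23; -72/17 698/85 -3/5; -8/23 -3/5 1583/115]
step 1: y = z − H·x̄ = [-1856/1955, -4021/1955]
step 1: S = H·P̄·Hᵀ + R = [218256/1955 159796/1955; 159796/1955 241456/1955]
step 1: K = P̄·Hᵀ·S⁻¹ = [-365963/1736858 -114807/1736858; 221051/868429 -37429/868429; -1134079/3473716 763769/1736858]
step 1: x' = x̄ + K·y = [1822907/1736858, 30595/868429, 2697891/1736858]
step 1: P' = (I − K·H)·P̄ = [2131815/868429 1765852/868429 2382971/1736858; 1765852/868429 2207954/868429 624446/868429; 2382971/1736858 624446/868429 1261147/868429]
step 2: x̄ = F·x = [11749/1736858, -1822907/1736858, 6160135/1736858]
step 2: P̄ = F·P·Fᵀ + Q = [7517439/868429 -2246622/868429 -1202339/1736858; -2246622/868429 5605531/868429 -315119/1736858; -1202339/1736858 -315119/1736858 12094322/868429]
step 2: y = z − H·x̄ = [4439943/868429, -15684439/1736858]
step 2: S = H·P̄·Hᵀ + R = [73938572/868429 56534990/868429; 56534990/868429 98955039/868429]
step 2: K = P̄·Hᵀ·S⁻¹ = [-255467753/1186161788 -37804829/593080894; 576271243/2372323576 -47342163/1186161788; -1541607265/4744647152 1045315349/2372323576]
step 2: x' = x̄ + K·y = [-307651299/593080894, 655715155/1186161788, -4966439237/2372323576]
step 2: P' = (I − K·H)·P̄ = [728481169/296540447 1201494585/593080894 1636820433/1186161788; 1201494585/593080894 2979260413/1186161788 1732033601/2372323576; 1636820433/1186161788 1732033601/2372323576 6905878829/4744647152]

step 0: x' = [-16/85, -1767/1955, -366/1955], P' = [358/85 292/85 211/85; 292/85 7109/1955 3152/1955; 211/85 3152/1955 4221/1955]
step 1: x' = [1822907/1736858, 30595/868429, 2697891/1736858], P' = [2131815/868429 1765852/868429 2382971/1736858; 1765852/868429 2207954/868429 624446/868429; 2382971/1736858 624446/868429 1261147/868429]
step 2: x' = [-307651299/593080894, 655715155/1186161788, -4966439237/2372323576], P' = [728481169/296540447 1201494585/593080894 1636820433/1186161788; 1201494585/593080894 2979260413/1186161788 1732033601/2372323576; 1636820433/1186161788 1732033601/2372323576 6905878829/4744647152]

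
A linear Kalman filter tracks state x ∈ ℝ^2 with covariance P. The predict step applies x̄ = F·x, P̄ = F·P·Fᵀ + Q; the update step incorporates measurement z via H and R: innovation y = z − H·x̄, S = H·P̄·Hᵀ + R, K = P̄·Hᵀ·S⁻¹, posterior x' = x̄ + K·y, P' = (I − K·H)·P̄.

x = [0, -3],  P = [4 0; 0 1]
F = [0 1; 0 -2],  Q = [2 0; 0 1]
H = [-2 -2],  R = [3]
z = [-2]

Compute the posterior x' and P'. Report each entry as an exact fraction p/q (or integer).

x̄ = F·x = [-3, 6]
P̄ = F·P·Fᵀ + Q = [3 -2; -2 5]
y = z − H·x̄ = [4]
S = H·P̄·Hᵀ + R = [19]
K = P̄·Hᵀ·S⁻¹ = [-2/19; -6/19]
x' = x̄ + K·y = [-65/19, 90/19]
P' = (I − K·H)·P̄ = [53/19 -50/19; -50/19 59/19]

x' = [-65/19, 90/19]
P' = [53/19 -50/19; -50/19 59/19]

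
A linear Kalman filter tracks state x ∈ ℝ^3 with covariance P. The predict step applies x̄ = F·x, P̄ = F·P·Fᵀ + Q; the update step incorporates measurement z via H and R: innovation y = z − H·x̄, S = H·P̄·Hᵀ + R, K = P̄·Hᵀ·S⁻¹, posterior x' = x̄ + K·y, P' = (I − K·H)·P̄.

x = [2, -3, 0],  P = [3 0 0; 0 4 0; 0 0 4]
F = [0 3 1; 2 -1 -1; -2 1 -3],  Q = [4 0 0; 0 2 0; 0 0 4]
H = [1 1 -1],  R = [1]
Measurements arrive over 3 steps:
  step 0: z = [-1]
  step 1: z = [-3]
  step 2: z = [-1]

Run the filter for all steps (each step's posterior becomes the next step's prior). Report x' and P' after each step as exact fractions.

step 0: x' = [-353/33, 211/33, -37/11], P' = [3572/99 -1864/99 560/33; -1864/99 2078/99 68/33; 560/33 68/33 216/11]
step 1: x' = [228904/14921, -195862/14921, 78420/14921], P' = [23477814/104447 -17429210/104447 864250/14921; -17429210/104447 13295252/104447 -594442/14921; 864250/14921 -594442/14921 281002/14921]
step 2: x' = [-307210012/77717215, -25669026/77717215, -256519732/77717215], P' = [49721170942/388586075 -36463534114/388586075 13437994702/388586075; -36463534114/388586075 28062533988/388586075 -8633437534/388586075; 13437994702/388586075 -8633437534/388586075 5140959262/388586075]

step 0: x̄ = F·x = [-9, 7, -7]
step 0: P̄ = F·P·Fᵀ + Q = [44 -16 0; -16 22 -4; 0 -4 56]
step 0: y = z − H·x̄ = [-6]
step 0: S = H·P̄·Hᵀ + R = [99]
step 0: K = P̄·Hᵀ·S⁻¹ = [28/99; 10/99; -20/33]
step 0: x' = x̄ + K·y = [-353/33, 211/33, -37/11]
step 0: P' = (I − K·H)·P̄ = [3572/99 -1864/99 560/33; -1864/99 2078/99 68/33; 560/33 68/33 216/11]
step 1: x̄ = F·x = [174/11, -806/33, 1250/33]
step 1: P̄ = F·P·Fᵀ + Q = [2474/11 -5606/33 2198/33; -5606/33 19652/99 -24302/99; 2198/33 -24302/99 60650/99]
step 1: y = z − H·x̄ = [1435/33]
step 1: S = H·P̄·Hᵀ + R = [104447/99]
step 1: K = P̄·Hᵀ·S⁻¹ = [-1146/104447; 27136/104447; -11194/14921]
step 1: x' = x̄ + K·y = [228904/14921, -195862/14921, 78420/14921]
step 1: P' = (I − K·H)·P̄ = [23477814/104447 -17429210/104447 864250/14921; -17429210/104447 13295252/104447 -594442/14921; 864250/14921 -594442/14921 281002/14921]
step 2: x̄ = F·x = [-509166/14921, 575250/14921, -888930/14921]
step 2: P̄ = F·P·Fᵀ + Q = [97075506/104447 -16812022/14921 22821318/14921; -16812022/14921 20939724/14921 -29077642/14921; 22821318/14921 -29077642/14921 41801118/14921]
step 2: y = z − H·x̄ = [-969935/14921]
step 2: S = H·P̄·Hᵀ + R = [388586075/104447]
step 2: K = P̄·Hᵀ·S⁻¹ = [-180357874/388586075; 232437408/388586075; -336402094/388586075]
step 2: x' = x̄ + K·y = [-307210012/77717215, -25669026/77717215, -256519732/77717215]
step 2: P' = (I − K·H)·P̄ = [49721170942/388586075 -36463534114/388586075 13437994702/388586075; -36463534114/388586075 28062533988/388586075 -8633437534/388586075; 13437994702/388586075 -8633437534/388586075 5140959262/388586075]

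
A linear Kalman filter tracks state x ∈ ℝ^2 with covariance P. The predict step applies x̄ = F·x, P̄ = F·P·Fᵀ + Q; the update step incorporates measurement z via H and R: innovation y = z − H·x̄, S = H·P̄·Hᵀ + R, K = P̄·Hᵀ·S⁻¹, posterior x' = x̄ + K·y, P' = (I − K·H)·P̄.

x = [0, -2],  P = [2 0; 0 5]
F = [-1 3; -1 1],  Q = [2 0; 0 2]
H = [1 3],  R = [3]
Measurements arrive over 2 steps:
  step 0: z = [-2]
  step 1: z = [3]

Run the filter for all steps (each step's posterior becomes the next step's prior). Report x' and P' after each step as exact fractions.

step 0: x' = [-82/47, -6/47], P' = [303/47 -81/47; -81/47 179/235]
step 1: x' = [20862/55529, 49330/55529], P' = [188034/55529 -45636/55529; -45636/55529 27806/55529]

step 0: x̄ = F·x = [-6, -2]
step 0: P̄ = F·P·Fᵀ + Q = [49 17; 17 9]
step 0: y = z − H·x̄ = [10]
step 0: S = H·P̄·Hᵀ + R = [235]
step 0: K = P̄·Hᵀ·S⁻¹ = [20/47; 44/235]
step 0: x' = x̄ + K·y = [-82/47, -6/47]
step 0: P' = (I − K·H)·P̄ = [303/47 -81/47; -81/47 179/235]
step 1: x̄ = F·x = [64/47, 76/47]
step 1: P̄ = F·P·Fᵀ + Q = [6026/235 3672/235; 3672/235 2974/235]
step 1: y = z − H·x̄ = [-151/47]
step 1: S = H·P̄·Hᵀ + R = [55529/235]
step 1: K = P̄·Hᵀ·S⁻¹ = [17042/55529; 12594/55529]
step 1: x' = x̄ + K·y = [20862/55529, 49330/55529]
step 1: P' = (I − K·H)·P̄ = [188034/55529 -45636/55529; -45636/55529 27806/55529]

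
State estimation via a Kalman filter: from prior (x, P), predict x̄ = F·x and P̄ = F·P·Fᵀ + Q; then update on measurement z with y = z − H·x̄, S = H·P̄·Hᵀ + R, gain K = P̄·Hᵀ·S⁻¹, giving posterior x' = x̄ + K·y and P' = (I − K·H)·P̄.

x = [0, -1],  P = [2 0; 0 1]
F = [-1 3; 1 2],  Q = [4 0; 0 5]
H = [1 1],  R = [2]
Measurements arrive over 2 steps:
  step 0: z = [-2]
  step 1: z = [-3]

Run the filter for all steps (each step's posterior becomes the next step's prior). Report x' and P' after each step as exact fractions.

step 0: x̄ = F·x = [-3, -2]
step 0: P̄ = F·P·Fᵀ + Q = [15 4; 4 11]
step 0: y = z − H·x̄ = [3]
step 0: S = H·P̄·Hᵀ + R = [36]
step 0: K = P̄·Hᵀ·S⁻¹ = [19/36; 5/12]
step 0: x' = x̄ + K·y = [-17/12, -3/4]
step 0: P' = (I − K·H)·P̄ = [179/36 -47/12; -47/12 19/4]
step 1: x̄ = F·x = [-5/6, -35/12]
step 1: P̄ = F·P·Fᵀ + Q = [677/9 353/18; 353/18 479/36]
step 1: y = z − H·x̄ = [3/4]
step 1: S = H·P̄·Hᵀ + R = [519/4]
step 1: K = P̄·Hᵀ·S⁻¹ = [1138/1557; 395/1557]
step 1: x' = x̄ + K·y = [-148/519, -1415/519]
step 1: P' = (I − K·H)·P̄ = [27602/4671 -20774/4671; -20774/4671 23144/4671]

step 0: x' = [-17/12, -3/4], P' = [179/36 -47/12; -47/12 19/4]
step 1: x' = [-148/519, -1415/519], P' = [27602/4671 -20774/4671; -20774/4671 23144/4671]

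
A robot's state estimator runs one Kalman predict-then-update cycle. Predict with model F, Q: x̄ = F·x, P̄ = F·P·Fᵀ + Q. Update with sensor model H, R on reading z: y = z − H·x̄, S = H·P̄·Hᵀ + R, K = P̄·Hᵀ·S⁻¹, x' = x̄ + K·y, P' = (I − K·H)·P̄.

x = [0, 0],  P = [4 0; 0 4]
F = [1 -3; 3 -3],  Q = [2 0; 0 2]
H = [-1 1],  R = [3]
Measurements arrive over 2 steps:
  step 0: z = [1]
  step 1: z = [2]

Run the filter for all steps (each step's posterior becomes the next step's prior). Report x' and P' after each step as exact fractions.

step 0: x' = [6/23, 26/23], P' = [930/23 948/23; 948/23 1026/23]
step 1: x' = [-17876/3881, -10216/3881], P' = [110522/3881 98900/3881; 98900/3881 98714/3881]

step 0: x̄ = F·x = [0, 0]
step 0: P̄ = F·P·Fᵀ + Q = [42 48; 48 74]
step 0: y = z − H·x̄ = [1]
step 0: S = H·P̄·Hᵀ + R = [23]
step 0: K = P̄·Hᵀ·S⁻¹ = [6/23; 26/23]
step 0: x' = x̄ + K·y = [6/23, 26/23]
step 0: P' = (I − K·H)·P̄ = [930/23 948/23; 948/23 1026/23]
step 1: x̄ = F·x = [-72/23, -60/23]
step 1: P̄ = F·P·Fᵀ + Q = [4522/23 648/23; 648/23 586/23]
step 1: y = z − H·x̄ = [34/23]
step 1: S = H·P̄·Hᵀ + R = [3881/23]
step 1: K = P̄·Hᵀ·S⁻¹ = [-3874/3881; -62/3881]
step 1: x' = x̄ + K·y = [-17876/3881, -10216/3881]
step 1: P' = (I − K·H)·P̄ = [110522/3881 98900/3881; 98900/3881 98714/3881]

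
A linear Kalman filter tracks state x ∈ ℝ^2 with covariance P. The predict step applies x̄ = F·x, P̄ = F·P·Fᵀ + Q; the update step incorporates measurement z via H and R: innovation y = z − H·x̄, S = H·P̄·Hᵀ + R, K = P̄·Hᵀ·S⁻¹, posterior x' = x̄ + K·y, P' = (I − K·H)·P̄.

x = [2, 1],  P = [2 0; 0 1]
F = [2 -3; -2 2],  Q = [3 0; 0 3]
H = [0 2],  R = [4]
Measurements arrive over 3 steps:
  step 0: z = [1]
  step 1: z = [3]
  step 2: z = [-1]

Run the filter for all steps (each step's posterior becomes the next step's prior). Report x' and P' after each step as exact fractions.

step 0: x̄ = F·x = [1, -2]
step 0: P̄ = F·P·Fᵀ + Q = [20 -14; -14 15]
step 0: y = z − H·x̄ = [5]
step 0: S = H·P̄·Hᵀ + R = [64]
step 0: K = P̄·Hᵀ·S⁻¹ = [-7/16; 15/32]
step 0: x' = x̄ + K·y = [-19/16, 11/32]
step 0: P' = (I − K·H)·P̄ = [31/4 -7/8; -7/8 15/16]
step 1: x̄ = F·x = [-109/32, 49/16]
step 1: P̄ = F·P·Fᵀ + Q = [847/16 -363/8; -363/8 179/4]
step 1: y = z − H·x̄ = [-25/8]
step 1: S = H·P̄·Hᵀ + R = [183]
step 1: K = P̄·Hᵀ·S⁻¹ = [-121/244; 179/366]
step 1: x' = x̄ + K·y = [-453/244, 1123/732]
step 1: P' = (I − K·H)·P̄ = [484/61 -121/122; -121/122 179/183]
step 2: x̄ = F·x = [-2029/244, 1241/183]
step 2: P̄ = F·P·Fᵀ + Q = [3382/61 -2899/61; -2899/61 8525/183]
step 2: y = z − H·x̄ = [-2665/183]
step 2: S = H·P̄·Hᵀ + R = [34832/183]
step 2: K = P̄·Hᵀ·S⁻¹ = [-8697/17416; 8525/17416]
step 2: x' = x̄ + K·y = [-18171/17416, -6043/17416]
step 2: P' = (I − K·H)·P̄ = [69473/8708 -8697/8708; -8697/8708 8525/8708]

step 0: x' = [-19/16, 11/32], P' = [31/4 -7/8; -7/8 15/16]
step 1: x' = [-453/244, 1123/732], P' = [484/61 -121/122; -121/122 179/183]
step 2: x' = [-18171/17416, -6043/17416], P' = [69473/8708 -8697/8708; -8697/8708 8525/8708]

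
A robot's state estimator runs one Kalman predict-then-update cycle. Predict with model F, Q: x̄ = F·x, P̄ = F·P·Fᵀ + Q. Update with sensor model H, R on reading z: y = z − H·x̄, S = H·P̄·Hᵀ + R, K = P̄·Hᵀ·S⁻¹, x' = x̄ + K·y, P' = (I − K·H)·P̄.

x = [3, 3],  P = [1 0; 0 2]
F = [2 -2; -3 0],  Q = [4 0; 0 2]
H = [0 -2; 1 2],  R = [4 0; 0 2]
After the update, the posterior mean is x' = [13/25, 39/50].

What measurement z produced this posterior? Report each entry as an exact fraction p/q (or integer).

z = [-2, 3]

x̄ = F·x = [0, -9]
P̄ = F·P·Fᵀ + Q = [16 -6; -6 11]
S = H·P̄·Hᵀ + R = [48 -32; -32 38]
K = P̄·Hᵀ·S⁻¹ = [73/100 18/25; -81/200 2/25]
x' − x̄ = [13/25, 489/50] = K·y
y = (KᵀK)⁻¹·Kᵀ·(x' − x̄) = [-20, 21]
z = y + H·x̄ = [-20, 21] + [18, -18] = [-2, 3]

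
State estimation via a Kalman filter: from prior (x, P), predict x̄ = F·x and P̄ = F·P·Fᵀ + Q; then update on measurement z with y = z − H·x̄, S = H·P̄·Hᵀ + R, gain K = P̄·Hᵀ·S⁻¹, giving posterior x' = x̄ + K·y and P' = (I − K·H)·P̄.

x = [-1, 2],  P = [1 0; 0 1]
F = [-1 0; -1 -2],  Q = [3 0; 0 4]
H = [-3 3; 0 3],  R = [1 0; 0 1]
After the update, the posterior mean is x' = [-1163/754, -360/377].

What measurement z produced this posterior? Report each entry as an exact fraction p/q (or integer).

z = [2, -3]

x̄ = F·x = [1, -3]
P̄ = F·P·Fᵀ + Q = [4 1; 1 9]
S = H·P̄·Hᵀ + R = [100 72; 72 82]
K = P̄·Hᵀ·S⁻¹ = [-477/1508 237/754; 3/377 243/754]
x' − x̄ = [-1917/754, 771/377] = K·y
y = (KᵀK)⁻¹·Kᵀ·(x' − x̄) = [14, 6]
z = y + H·x̄ = [14, 6] + [-12, -9] = [2, -3]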